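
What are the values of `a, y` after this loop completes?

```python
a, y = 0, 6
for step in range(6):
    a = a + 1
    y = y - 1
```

a goes 0→6, y goes 6→0
`a, y` takes the values: (0, 6) → (1, 6) → (1, 5) → (2, 5) → (2, 4) → (3, 4) → (3, 3) → (4, 3) → (4, 2) → (5, 2) → (5, 1) → (6, 1) → (6, 0)

Answer: 6, 0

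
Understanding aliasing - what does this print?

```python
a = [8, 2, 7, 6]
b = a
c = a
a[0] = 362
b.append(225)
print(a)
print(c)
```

Key concept: multiple aliases.
Step by step:
`a = [8, 2, 7, 6]` → a = [8, 2, 7, 6]
`b = a` → b = [8, 2, 7, 6] (same object as a)
`c = a` → c = [8, 2, 7, 6] (same object as a, b)
`a[0] = 362` → a = [362, 2, 7, 6] (same object as b, c); b = [362, 2, 7, 6] (same object as a, c); c = [362, 2, 7, 6] (same object as a, b)
`b.append(225)` → a = [362, 2, 7, 6, 225] (same object as b, c); b = [362, 2, 7, 6, 225] (same object as a, c); c = [362, 2, 7, 6, 225] (same object as a, b)
`print(a)` → prints [362, 2, 7, 6, 225]
`print(c)` → prints [362, 2, 7, 6, 225]

Answer:
[362, 2, 7, 6, 225]
[362, 2, 7, 6, 225]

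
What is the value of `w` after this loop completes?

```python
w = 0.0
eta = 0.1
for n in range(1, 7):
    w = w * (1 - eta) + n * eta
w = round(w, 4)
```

Moving average with lr=0.1
`w` takes the values: 0.0 → 0.1 → 0.29 → 0.561 → 0.9049 → 1.31441 → 1.782969 → 1.783

Answer: 1.783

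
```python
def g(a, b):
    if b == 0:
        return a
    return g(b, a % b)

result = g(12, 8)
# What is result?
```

g(12, 8) -> g(8, 4) -> g(4, 0) -> 4

Answer: 4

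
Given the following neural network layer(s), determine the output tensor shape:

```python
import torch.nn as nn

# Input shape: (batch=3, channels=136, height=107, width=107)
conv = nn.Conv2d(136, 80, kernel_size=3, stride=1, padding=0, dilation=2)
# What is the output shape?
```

Input: (3, 136, 107, 107) -> Output: (3, 80, 103, 103)

Answer: (3, 80, 103, 103)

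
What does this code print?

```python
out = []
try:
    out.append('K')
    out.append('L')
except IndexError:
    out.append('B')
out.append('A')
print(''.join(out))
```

Execution trace: 'K' (try body) → 'L' (try body, no exception) → 'A' (after the try/except). Output: KLA

Answer: KLA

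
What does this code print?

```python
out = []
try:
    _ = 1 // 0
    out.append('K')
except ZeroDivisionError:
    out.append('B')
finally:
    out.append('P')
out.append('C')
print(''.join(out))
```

Execution trace: 'B' (except ZeroDivisionError) → 'P' (finally) → 'C' (after the try/except). Output: BPC

Answer: BPC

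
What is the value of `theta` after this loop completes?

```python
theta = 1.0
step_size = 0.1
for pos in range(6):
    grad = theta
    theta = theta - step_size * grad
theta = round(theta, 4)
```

Gradient descent: w = 1.0 * (1 - 0.1)^6
`theta` takes the values: 1.0 → 0.9 → 0.81 → 0.729 → 0.6561 → 0.59049 → 0.531441 → 0.5314

Answer: 0.5314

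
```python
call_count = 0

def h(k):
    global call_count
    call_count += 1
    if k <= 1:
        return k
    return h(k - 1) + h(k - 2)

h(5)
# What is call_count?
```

Calls(k) = 1 + Calls(k-1) + Calls(k-2); Calls(0)=Calls(1)=1. For k=5 this gives 15.

Answer: 15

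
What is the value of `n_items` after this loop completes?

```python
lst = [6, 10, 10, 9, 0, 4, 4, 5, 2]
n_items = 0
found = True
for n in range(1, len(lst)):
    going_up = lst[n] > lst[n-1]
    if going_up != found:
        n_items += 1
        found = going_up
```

Count direction changes in [6, 10, 10, 9, 0, 4, 4, 5, 2]
`n_items` takes the values: 0 → 1 → 2 → 3 → 4 → 5

Answer: 5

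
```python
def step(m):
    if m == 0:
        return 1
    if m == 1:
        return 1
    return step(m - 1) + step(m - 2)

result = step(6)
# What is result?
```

Build up from base cases: step(0)=1, step(1)=1, step(2)=2, step(3)=3, step(4)=5, step(5)=8, step(6)=13

Answer: 13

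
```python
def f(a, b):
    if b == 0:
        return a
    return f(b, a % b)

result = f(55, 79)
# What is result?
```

f(55, 79) -> f(79, 55) -> f(55, 24) -> f(24, 7) -> f(7, 3) -> f(3, 1) -> f(1, 0) -> 1

Answer: 1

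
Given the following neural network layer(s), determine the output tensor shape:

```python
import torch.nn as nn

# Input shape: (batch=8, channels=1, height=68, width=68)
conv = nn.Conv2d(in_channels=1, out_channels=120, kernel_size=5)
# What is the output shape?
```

Input: (8, 1, 68, 68) -> Output: (8, 120, 64, 64)

Answer: (8, 120, 64, 64)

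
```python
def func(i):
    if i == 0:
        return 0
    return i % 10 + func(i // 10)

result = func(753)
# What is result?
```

Sum of digits of 753: 3 + 5 + 7 = 15

Answer: 15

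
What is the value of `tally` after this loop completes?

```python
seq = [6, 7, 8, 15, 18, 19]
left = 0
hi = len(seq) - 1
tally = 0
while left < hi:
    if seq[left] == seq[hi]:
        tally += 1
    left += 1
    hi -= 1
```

Count matching pairs from ends
`tally` takes the values: 0

Answer: 0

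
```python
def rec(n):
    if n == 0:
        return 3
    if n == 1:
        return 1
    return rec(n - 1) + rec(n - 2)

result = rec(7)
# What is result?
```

Build up from base cases: rec(0)=3, rec(1)=1, rec(2)=4, rec(3)=5, rec(4)=9, rec(5)=14, rec(6)=23, ..., rec(7)=37

Answer: 37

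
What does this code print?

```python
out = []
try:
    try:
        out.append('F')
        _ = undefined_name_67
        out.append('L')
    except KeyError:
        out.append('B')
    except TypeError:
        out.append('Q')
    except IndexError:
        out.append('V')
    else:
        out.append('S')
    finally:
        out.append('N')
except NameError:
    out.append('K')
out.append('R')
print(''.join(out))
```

Execution trace: 'F' (try body) → 'N' (finally) → 'K' (outer except NameError) → 'R' (after the try/except). Output: FNKR

Answer: FNKR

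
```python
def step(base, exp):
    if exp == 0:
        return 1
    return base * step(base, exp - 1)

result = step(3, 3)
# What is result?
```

step(3, 3) = 3 * 3 * 3 = 27

Answer: 27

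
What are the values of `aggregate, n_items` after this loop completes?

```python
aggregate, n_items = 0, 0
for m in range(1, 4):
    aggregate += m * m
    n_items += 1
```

Sum of squares and count
`aggregate, n_items` takes the values: (0, 0) → (1, 0) → (1, 1) → (5, 1) → (5, 2) → (14, 2) → (14, 3)

Answer: 14, 3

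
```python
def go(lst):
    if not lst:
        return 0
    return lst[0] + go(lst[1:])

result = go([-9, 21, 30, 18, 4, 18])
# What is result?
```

(-9) + 21 + 30 + 18 + 4 + 18 + 0 = 82

Answer: 82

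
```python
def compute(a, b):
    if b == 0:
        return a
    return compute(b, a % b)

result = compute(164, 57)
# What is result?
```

compute(164, 57) -> compute(57, 50) -> compute(50, 7) -> compute(7, 1) -> compute(1, 0) -> 1

Answer: 1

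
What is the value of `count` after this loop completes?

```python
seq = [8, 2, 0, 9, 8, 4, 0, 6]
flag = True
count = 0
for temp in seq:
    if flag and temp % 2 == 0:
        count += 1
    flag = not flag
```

Count even values at even positions
`count` takes the values: 0 → 1 → 2 → 3 → 4

Answer: 4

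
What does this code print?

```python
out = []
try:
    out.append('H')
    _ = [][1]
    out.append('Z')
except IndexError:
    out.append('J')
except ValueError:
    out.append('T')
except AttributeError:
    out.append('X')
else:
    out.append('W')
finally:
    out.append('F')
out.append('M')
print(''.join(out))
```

Execution trace: 'H' (try body) → 'J' (except IndexError) → 'F' (finally) → 'M' (after the try/except). Output: HJFM

Answer: HJFM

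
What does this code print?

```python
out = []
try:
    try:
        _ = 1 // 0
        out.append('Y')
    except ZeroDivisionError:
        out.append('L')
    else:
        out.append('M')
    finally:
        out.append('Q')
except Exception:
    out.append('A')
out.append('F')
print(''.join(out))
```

Execution trace: 'L' (inner except ZeroDivisionError) → 'Q' (inner finally) → 'F' (after the try/except). Output: LQF

Answer: LQF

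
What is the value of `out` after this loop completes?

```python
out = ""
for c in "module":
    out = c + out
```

Reverse 'module'
`out` takes the values: "" → "m" → "om" → "dom" → "udom" → "ludom" → "eludom"

Answer: "eludom"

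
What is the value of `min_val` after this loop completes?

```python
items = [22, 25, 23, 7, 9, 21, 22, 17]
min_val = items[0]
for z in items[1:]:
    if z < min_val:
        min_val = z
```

Minimum of [22, 25, 23, 7, 9, 21, 22, 17]
`min_val` takes the values: 22 → 7

Answer: 7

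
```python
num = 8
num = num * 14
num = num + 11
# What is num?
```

Trace:
`num = 8` → num = 8
`num = num * 14` → num = 112
`num = num + 11` → num = 123
So num = 123

Answer: 123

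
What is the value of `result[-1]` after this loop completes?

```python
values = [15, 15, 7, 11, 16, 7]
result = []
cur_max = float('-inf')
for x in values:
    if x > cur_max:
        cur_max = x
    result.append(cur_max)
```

Running max ends at 16
`result` takes the values: [] → [15] → [15, 15] → [15, 15, 15] → [15, 15, 15, 15] → [15, 15, 15, 15, 16] → [15, 15, 15, 15, 16, 16]
So `result[-1]` = 16

Answer: 16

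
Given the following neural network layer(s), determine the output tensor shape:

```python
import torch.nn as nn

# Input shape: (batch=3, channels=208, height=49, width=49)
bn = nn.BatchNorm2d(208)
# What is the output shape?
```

Input: (3, 208, 49, 49) -> Output: (3, 208, 49, 49)

Answer: (3, 208, 49, 49)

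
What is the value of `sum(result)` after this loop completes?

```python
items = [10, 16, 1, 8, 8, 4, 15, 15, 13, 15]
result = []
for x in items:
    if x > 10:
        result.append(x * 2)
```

Sum of doubled values > 10
`result` takes the values: [] → [32] → [32, 30] → [32, 30, 30] → [32, 30, 30, 26] → [32, 30, 30, 26, 30]
So `sum(result)` = 148

Answer: 148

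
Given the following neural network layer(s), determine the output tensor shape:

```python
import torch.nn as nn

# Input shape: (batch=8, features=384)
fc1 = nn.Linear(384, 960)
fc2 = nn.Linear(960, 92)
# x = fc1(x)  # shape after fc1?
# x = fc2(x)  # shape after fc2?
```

Input: (8, 384) -> after fc1: (8, 960) -> Output: (8, 92)

Answer: (8, 92)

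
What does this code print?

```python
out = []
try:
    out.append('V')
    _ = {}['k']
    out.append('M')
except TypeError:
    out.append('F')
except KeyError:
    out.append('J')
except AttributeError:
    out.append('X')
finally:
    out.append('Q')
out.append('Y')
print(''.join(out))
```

Execution trace: 'V' (try body) → 'J' (except KeyError) → 'Q' (finally) → 'Y' (after the try/except). Output: VJQY

Answer: VJQY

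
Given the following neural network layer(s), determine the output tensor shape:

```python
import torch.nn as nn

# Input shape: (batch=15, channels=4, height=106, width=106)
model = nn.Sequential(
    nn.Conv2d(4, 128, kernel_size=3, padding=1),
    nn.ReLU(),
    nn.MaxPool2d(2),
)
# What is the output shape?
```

Input: (15, 4, 106, 106) -> after Conv2d: (15, 128, 106, 106) -> after ReLU: (15, 128, 106, 106) -> Output: (15, 128, 53, 53)

Answer: (15, 128, 53, 53)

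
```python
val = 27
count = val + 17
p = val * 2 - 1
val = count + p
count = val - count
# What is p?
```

Trace:
`val = 27` → val = 27
`count = val + 17` → count = 44
`p = val * 2 - 1` → p = 53
`val = count + p` → val = 97
`count = val - count` → count = 53
So p = 53

Answer: 53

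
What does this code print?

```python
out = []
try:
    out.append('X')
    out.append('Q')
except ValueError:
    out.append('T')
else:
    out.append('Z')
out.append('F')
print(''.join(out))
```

Execution trace: 'X' (try body) → 'Q' (try body, no exception) → 'Z' (else) → 'F' (after the try/except). Output: XQZF

Answer: XQZF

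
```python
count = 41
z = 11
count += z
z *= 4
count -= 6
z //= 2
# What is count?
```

Trace:
`count = 41` → count = 41
`z = 11` → z = 11
`count += z` → count = 52
`z *= 4` → z = 44
`count -= 6` → count = 46
`z //= 2` → z = 22
So count = 46

Answer: 46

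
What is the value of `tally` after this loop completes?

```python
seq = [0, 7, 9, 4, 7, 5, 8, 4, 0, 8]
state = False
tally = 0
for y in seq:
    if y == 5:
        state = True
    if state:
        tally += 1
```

Count elements after first 5 in [0, 7, 9, 4, 7, 5, 8, 4, 0, 8]
`tally` takes the values: 0 → 1 → 2 → 3 → 4 → 5

Answer: 5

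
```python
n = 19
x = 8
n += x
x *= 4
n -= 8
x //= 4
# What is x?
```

Trace:
`n = 19` → n = 19
`x = 8` → x = 8
`n += x` → n = 27
`x *= 4` → x = 32
`n -= 8` → n = 19
`x //= 4` → x = 8
So x = 8

Answer: 8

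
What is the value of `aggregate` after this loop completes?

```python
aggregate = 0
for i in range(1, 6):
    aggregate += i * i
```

Sum of squares 1² to 5² = 55
`aggregate` takes the values: 0 → 1 → 5 → 14 → 30 → 55

Answer: 55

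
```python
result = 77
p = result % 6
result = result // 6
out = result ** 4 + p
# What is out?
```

Trace:
`result = 77` → result = 77
`p = result % 6` → p = 5
`result = result // 6` → result = 12
`out = result ** 4 + p` → out = 20741
So out = 20741

Answer: 20741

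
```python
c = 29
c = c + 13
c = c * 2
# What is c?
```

Trace:
`c = 29` → c = 29
`c = c + 13` → c = 42
`c = c * 2` → c = 84
So c = 84

Answer: 84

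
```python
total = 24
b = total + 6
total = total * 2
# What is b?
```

Trace:
`total = 24` → total = 24
`b = total + 6` → b = 30
`total = total * 2` → total = 48
So b = 30

Answer: 30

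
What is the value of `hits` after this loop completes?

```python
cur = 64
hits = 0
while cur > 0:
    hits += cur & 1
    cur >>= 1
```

Count set bits in 64 (binary: 0b1000000)
`hits` takes the values: 0 → 1

Answer: 1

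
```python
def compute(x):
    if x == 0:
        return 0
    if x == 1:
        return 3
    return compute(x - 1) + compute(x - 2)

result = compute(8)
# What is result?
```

Build up from base cases: compute(0)=0, compute(1)=3, compute(2)=3, compute(3)=6, compute(4)=9, compute(5)=15, compute(6)=24, ..., compute(8)=63

Answer: 63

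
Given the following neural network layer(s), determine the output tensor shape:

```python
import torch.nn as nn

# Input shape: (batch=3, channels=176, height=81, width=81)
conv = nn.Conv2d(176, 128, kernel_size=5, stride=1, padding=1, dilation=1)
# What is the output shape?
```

Input: (3, 176, 81, 81) -> Output: (3, 128, 79, 79)

Answer: (3, 128, 79, 79)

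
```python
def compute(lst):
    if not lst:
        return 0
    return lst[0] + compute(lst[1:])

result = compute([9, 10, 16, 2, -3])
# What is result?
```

9 + 10 + 16 + 2 + (-3) + 0 = 34

Answer: 34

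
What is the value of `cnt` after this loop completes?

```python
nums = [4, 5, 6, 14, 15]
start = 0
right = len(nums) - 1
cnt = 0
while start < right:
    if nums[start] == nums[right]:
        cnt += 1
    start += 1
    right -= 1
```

Count matching pairs from ends
`cnt` takes the values: 0

Answer: 0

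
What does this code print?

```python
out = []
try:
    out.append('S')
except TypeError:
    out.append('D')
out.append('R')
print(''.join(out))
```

Execution trace: 'S' (try body, no exception) → 'R' (after the try/except). Output: SR

Answer: SR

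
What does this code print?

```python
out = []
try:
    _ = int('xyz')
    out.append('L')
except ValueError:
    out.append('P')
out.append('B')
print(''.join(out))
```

Execution trace: 'P' (except ValueError) → 'B' (after the try/except). Output: PB

Answer: PB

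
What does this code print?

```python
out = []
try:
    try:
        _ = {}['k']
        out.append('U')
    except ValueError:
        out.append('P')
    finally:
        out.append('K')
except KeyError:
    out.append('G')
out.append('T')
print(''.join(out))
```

Execution trace: 'K' (inner finally) → 'G' (outer except KeyError) → 'T' (after the try/except). Output: KGT

Answer: KGT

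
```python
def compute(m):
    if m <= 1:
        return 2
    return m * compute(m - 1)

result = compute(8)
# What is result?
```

compute(8) = 8 * 7 * 6 * 5 * 4 * 3 * 2 * 2 = 80640

Answer: 80640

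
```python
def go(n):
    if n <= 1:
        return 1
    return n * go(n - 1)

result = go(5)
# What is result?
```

go(5) = 5 * 4 * 3 * 2 * 1 = 120

Answer: 120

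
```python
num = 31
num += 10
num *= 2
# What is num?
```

Trace:
`num = 31` → num = 31
`num += 10` → num = 41
`num *= 2` → num = 82
So num = 82

Answer: 82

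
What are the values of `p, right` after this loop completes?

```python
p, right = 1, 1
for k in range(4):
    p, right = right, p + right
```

Fibonacci: after 4 iterations
`p, right` takes the values: (1, 1) → (1, 2) → (2, 3) → (3, 5) → (5, 8)

Answer: 5, 8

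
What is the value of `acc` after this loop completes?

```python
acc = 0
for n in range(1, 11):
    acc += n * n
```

Sum of squares 1² to 10² = 385
`acc` takes the values: 0 → 1 → 5 → 14 → 30 → 55 → 91 → 140 → 204 → 285 → 385

Answer: 385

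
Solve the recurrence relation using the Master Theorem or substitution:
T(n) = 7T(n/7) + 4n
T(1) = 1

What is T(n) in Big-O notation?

By Master Theorem: a=7, b=7, f(n)=4n. Since log_7(7) = 1 and f(n) = Θ(n^1), Case 2 applies. T(n) = O(n log n).

Answer: O(n log n)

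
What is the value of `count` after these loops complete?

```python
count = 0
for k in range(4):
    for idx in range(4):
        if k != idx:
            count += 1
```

4² - 4 (exclude diagonal)
`count` takes the values: 0 → 1 → 2 → 3 → 4 → 5 → 6 → 7 → 8 → 9 → 10 → 11 → 12

Answer: 12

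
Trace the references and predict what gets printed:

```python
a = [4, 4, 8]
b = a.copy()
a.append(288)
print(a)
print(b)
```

Key concept: list.copy() creates independent copy.
Step by step:
`a = [4, 4, 8]` → a = [4, 4, 8]
`b = a.copy()` → b = [4, 4, 8]
`a.append(288)` → a = [4, 4, 8, 288]
`print(a)` → prints [4, 4, 8, 288]
`print(b)` → prints [4, 4, 8]

Answer:
[4, 4, 8, 288]
[4, 4, 8]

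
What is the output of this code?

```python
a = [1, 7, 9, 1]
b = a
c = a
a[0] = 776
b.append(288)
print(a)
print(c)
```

Key concept: multiple aliases.
Step by step:
`a = [1, 7, 9, 1]` → a = [1, 7, 9, 1]
`b = a` → b = [1, 7, 9, 1] (same object as a)
`c = a` → c = [1, 7, 9, 1] (same object as a, b)
`a[0] = 776` → a = [776, 7, 9, 1] (same object as b, c); b = [776, 7, 9, 1] (same object as a, c); c = [776, 7, 9, 1] (same object as a, b)
`b.append(288)` → a = [776, 7, 9, 1, 288] (same object as b, c); b = [776, 7, 9, 1, 288] (same object as a, c); c = [776, 7, 9, 1, 288] (same object as a, b)
`print(a)` → prints [776, 7, 9, 1, 288]
`print(c)` → prints [776, 7, 9, 1, 288]

Answer:
[776, 7, 9, 1, 288]
[776, 7, 9, 1, 288]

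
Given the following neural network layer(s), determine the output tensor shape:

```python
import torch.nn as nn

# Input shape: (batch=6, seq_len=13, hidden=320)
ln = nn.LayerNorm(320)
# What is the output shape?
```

Input: (6, 13, 320) -> Output: (6, 13, 320)

Answer: (6, 13, 320)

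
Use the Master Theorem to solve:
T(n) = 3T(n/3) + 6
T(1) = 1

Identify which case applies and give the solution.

a=3, b=3, f(n)=6. log_3(3) = 1. Since c=0 < 1, Case 1 applies: T(n) = Θ(n^log_b(a)) = O(n).

Answer: O(n) - Case 1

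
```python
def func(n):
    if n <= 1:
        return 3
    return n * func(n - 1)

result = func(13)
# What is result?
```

func(13) = 13 * 12 * 11 * 10 * 9 * 8 * 7 * 6 * 5 * 4 * 3 * 2 * 3 = 18681062400

Answer: 18681062400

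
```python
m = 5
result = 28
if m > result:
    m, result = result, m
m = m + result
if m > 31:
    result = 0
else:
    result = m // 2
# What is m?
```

Trace:
`m = 5` → m = 5
`result = 28` → result = 28
`if m > result: ...` → m > result is False → no variable changes
`m = m + result` → m = 33
`if m > 31: ...` → m > 31 is True → result = 0
So m = 33

Answer: 33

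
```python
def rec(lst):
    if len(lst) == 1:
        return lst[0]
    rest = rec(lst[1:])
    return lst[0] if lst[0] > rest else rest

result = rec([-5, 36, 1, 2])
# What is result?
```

Recursive max over [-5, 36, 1, 2] = 36

Answer: 36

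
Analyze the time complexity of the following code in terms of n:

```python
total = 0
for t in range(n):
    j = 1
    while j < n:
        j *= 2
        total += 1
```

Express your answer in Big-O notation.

Each loop level contributes: n × log n. Multiplying the contributions gives O(n log n).

Answer: O(n log n)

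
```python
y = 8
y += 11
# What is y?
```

Trace:
`y = 8` → y = 8
`y += 11` → y = 19
So y = 19

Answer: 19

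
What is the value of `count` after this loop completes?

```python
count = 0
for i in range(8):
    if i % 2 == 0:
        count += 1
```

Count numbers divisible by 2 in range(8)
`count` takes the values: 0 → 1 → 2 → 3 → 4

Answer: 4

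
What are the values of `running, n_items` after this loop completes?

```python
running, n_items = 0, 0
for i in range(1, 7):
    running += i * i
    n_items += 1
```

Sum of squares and count
`running, n_items` takes the values: (0, 0) → (1, 0) → (1, 1) → (5, 1) → (5, 2) → (14, 2) → (14, 3) → (30, 3) → (30, 4) → (55, 4) → (55, 5) → (91, 5) → (91, 6)

Answer: 91, 6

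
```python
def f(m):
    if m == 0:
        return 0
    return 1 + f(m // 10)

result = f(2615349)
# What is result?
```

Count of digits of 2615349: 7

Answer: 7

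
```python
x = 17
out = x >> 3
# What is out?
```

Trace:
`x = 17` → x = 17
`out = x >> 3` → out = 2
So out = 2

Answer: 2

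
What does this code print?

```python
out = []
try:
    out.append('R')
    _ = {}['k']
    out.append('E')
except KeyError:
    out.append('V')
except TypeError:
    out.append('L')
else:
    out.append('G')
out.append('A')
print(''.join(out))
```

Execution trace: 'R' (try body) → 'V' (except KeyError) → 'A' (after the try/except). Output: RVA

Answer: RVA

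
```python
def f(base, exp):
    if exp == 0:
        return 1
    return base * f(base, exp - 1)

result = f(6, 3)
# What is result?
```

f(6, 3) = 6 * 6 * 6 = 216

Answer: 216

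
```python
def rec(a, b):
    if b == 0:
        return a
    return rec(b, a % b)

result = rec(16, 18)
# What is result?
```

rec(16, 18) -> rec(18, 16) -> rec(16, 2) -> rec(2, 0) -> 2

Answer: 2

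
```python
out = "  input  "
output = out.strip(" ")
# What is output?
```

Trace:
`out = "  input  "` → out = '  input  '
`output = out.strip(" ")` → output = 'input'
So output = 'input'

Answer: 'input'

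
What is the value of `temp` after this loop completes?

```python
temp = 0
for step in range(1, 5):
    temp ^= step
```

XOR of 1 to 4
`temp` takes the values: 0 → 1 → 3 → 0 → 4

Answer: 4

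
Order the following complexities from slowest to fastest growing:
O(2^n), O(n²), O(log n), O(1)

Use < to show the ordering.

Ordered by growth rate: O(1) < O(log n) < O(n²) < O(2^n)

Answer: O(1) < O(log n) < O(n²) < O(2^n)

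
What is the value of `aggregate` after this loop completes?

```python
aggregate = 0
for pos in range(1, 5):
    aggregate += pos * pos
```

Sum of squares 1² to 4² = 30
`aggregate` takes the values: 0 → 1 → 5 → 14 → 30

Answer: 30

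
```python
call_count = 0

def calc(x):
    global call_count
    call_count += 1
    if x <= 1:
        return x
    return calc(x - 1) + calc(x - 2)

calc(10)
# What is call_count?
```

Calls(x) = 1 + Calls(x-1) + Calls(x-2); Calls(0)=Calls(1)=1. For x=10 this gives 177.

Answer: 177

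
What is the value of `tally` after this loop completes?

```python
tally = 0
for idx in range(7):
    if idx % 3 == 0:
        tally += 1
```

Count numbers divisible by 3 in range(7)
`tally` takes the values: 0 → 1 → 2 → 3

Answer: 3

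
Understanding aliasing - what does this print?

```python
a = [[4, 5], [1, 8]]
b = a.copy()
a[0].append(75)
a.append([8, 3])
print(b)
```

Key concept: shallow copy with nested lists.
Step by step:
`a = [[4, 5], [1, 8]]` → a = [[4, 5], [1, 8]]
`b = a.copy()` → b = [[4, 5], [1, 8]]
`a[0].append(75)` → a = [[4, 5, 75], [1, 8]]; b = [[4, 5, 75], [1, 8]]
`a.append([8, 3])` → a = [[4, 5, 75], [1, 8], [8, 3]]
`print(b)` → prints [[4, 5, 75], [1, 8]]

Answer: [[4, 5, 75], [1, 8]]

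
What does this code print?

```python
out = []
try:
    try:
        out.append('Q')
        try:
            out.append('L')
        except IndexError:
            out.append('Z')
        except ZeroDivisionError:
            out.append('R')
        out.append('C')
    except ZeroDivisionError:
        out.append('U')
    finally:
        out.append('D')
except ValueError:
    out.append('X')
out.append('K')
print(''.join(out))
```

Execution trace: 'Q' (try body) → 'L' (inner try body, no exception) → 'C' (try body, no exception) → 'D' (finally) → 'K' (after the try/except). Output: QLCDK

Answer: QLCDK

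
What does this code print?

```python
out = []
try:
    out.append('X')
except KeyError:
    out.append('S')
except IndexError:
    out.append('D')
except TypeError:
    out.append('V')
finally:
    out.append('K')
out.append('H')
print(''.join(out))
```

Execution trace: 'X' (try body, no exception) → 'K' (finally) → 'H' (after the try/except). Output: XKH

Answer: XKH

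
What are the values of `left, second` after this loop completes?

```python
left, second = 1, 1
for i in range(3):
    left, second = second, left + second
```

Fibonacci: after 3 iterations
`left, second` takes the values: (1, 1) → (1, 2) → (2, 3) → (3, 5)

Answer: 3, 5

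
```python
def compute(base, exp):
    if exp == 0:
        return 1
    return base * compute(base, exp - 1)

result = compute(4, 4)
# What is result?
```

compute(4, 4) = 4 * 4 * 4 * 4 = 256

Answer: 256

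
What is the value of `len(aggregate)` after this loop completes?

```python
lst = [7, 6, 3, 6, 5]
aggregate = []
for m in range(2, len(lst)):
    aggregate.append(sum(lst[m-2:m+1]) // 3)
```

Number of 3-element averages
`aggregate` takes the values: [] → [5] → [5, 5] → [5, 5, 4]
So `len(aggregate)` = 3

Answer: 3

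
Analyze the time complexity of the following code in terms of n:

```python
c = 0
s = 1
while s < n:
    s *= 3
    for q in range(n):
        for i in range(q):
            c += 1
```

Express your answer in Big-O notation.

Each loop level contributes: log n × n × n. Multiplying the contributions gives O(n^2 log n).

Answer: O(n^2 log n)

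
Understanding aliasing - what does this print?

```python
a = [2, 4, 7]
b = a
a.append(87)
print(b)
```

Key concept: basic list aliasing.
Step by step:
`a = [2, 4, 7]` → a = [2, 4, 7]
`b = a` → b = [2, 4, 7] (same object as a)
`a.append(87)` → a = [2, 4, 7, 87] (same object as b); b = [2, 4, 7, 87] (same object as a)
`print(b)` → prints [2, 4, 7, 87]

Answer: [2, 4, 7, 87]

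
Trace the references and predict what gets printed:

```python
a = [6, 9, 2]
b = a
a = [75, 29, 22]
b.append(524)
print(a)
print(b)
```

Key concept: rebinding vs mutation: a is rebound to a new list, b still points at the original.
Step by step:
`a = [6, 9, 2]` → a = [6, 9, 2]
`b = a` → b = [6, 9, 2] (same object as a)
`a = [75, 29, 22]` → a = [75, 29, 22]
`b.append(524)` → b = [6, 9, 2, 524]
`print(a)` → prints [75, 29, 22]
`print(b)` → prints [6, 9, 2, 524]

Answer:
[75, 29, 22]
[6, 9, 2, 524]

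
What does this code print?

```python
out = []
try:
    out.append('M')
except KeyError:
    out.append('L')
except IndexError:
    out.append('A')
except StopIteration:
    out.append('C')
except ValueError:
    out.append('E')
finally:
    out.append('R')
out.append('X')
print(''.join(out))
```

Execution trace: 'M' (try body, no exception) → 'R' (finally) → 'X' (after the try/except). Output: MRX

Answer: MRX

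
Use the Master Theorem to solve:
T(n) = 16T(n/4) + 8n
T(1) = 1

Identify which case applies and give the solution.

a=16, b=4, f(n)=8n. log_4(16) = 2. Since c=1 < 2, Case 1 applies: T(n) = Θ(n^log_b(a)) = O(n^2).

Answer: O(n^2) - Case 1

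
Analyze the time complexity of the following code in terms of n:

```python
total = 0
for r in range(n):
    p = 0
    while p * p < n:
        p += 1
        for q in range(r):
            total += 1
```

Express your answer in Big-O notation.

Each loop level contributes: n × √n × n. Multiplying the contributions gives O(n^2√n).

Answer: O(n^2√n)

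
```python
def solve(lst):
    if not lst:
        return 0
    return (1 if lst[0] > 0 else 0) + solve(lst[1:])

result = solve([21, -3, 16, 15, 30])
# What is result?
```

Count of positive elements in [21, -3, 16, 15, 30] = 4

Answer: 4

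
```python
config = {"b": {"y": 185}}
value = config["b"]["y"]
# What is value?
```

Trace:
`config = {"b": {"y": 185}}` → config = {'b': {'y': 185}}
`value = config["b"]["y"]` → value = 185
So value = 185

Answer: 185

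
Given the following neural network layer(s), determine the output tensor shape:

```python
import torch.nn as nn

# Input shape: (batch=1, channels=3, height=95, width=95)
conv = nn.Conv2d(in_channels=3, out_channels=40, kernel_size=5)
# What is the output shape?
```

Input: (1, 3, 95, 95) -> Output: (1, 40, 91, 91)

Answer: (1, 40, 91, 91)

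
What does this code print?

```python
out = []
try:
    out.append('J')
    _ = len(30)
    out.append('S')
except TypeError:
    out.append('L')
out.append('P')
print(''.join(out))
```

Execution trace: 'J' (try body) → 'L' (except TypeError) → 'P' (after the try/except). Output: JLP

Answer: JLP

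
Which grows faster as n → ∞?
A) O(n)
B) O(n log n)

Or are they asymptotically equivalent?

O(n) vs O(n log n): Higher order terms dominate.

Answer: B) O(n log n) grows faster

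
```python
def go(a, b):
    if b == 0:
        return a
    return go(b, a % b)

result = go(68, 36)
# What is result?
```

go(68, 36) -> go(36, 32) -> go(32, 4) -> go(4, 0) -> 4

Answer: 4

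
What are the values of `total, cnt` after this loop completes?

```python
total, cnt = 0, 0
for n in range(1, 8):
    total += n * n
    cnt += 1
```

Sum of squares and count
`total, cnt` takes the values: (0, 0) → (1, 0) → (1, 1) → (5, 1) → (5, 2) → (14, 2) → (14, 3) → (30, 3) → (30, 4) → (55, 4) → (55, 5) → (91, 5) → (91, 6) → (140, 6) → (140, 7)

Answer: 140, 7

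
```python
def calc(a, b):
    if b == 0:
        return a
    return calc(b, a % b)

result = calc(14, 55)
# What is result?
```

calc(14, 55) -> calc(55, 14) -> calc(14, 13) -> calc(13, 1) -> calc(1, 0) -> 1

Answer: 1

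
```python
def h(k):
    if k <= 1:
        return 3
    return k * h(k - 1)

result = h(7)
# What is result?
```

h(7) = 7 * 6 * 5 * 4 * 3 * 2 * 3 = 15120

Answer: 15120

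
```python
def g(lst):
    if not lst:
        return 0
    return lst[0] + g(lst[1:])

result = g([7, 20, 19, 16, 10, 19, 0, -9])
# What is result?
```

7 + 20 + 19 + 16 + 10 + 19 + 0 + (-9) + 0 = 82

Answer: 82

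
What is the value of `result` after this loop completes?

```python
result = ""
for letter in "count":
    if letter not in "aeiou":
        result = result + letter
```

Remove vowels from 'count'
`result` takes the values: "" → "c" → "cn" → "cnt"

Answer: "cnt"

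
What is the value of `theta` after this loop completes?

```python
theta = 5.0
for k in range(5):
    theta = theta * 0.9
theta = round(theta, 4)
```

Exponential decay: 5.0 * 0.9^5
`theta` takes the values: 5.0 → 4.5 → 4.05 → 3.645 → 3.2805 → 2.95245 → 2.9525

Answer: 2.9525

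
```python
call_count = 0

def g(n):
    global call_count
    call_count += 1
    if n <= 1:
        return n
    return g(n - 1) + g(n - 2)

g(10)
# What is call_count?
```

Calls(n) = 1 + Calls(n-1) + Calls(n-2); Calls(0)=Calls(1)=1. For n=10 this gives 177.

Answer: 177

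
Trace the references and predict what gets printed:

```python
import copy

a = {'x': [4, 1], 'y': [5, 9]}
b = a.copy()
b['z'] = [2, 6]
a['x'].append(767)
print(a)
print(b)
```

Key concept: shallow copy of dict with mutable values.
Step by step:
`a = {'x': [4, 1], 'y': [5, 9]}` → a = {'x': [4, 1], 'y': [5, 9]}
`b = a.copy()` → b = {'x': [4, 1], 'y': [5, 9]}
`b['z'] = [2, 6]` → b = {'x': [4, 1], 'y': [5, 9], 'z': [2, 6]}
`a['x'].append(767)` → a = {'x': [4, 1, 767], 'y': [5, 9]}; b = {'x': [4, 1, 767], 'y': [5, 9], 'z': [2, 6]}
`print(a)` → prints {'x': [4, 1, 767], 'y': [5, 9]}
`print(b)` → prints {'x': [4, 1, 767], 'y': [5, 9], 'z': [2, 6]}

Answer:
{'x': [4, 1, 767], 'y': [5, 9]}
{'x': [4, 1, 767], 'y': [5, 9], 'z': [2, 6]}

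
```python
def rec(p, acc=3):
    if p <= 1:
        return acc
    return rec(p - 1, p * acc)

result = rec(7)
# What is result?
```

Accumulator trace (n, acc): (7, 3) -> (6, 21) -> (5, 126) -> (4, 630) -> (3, 2520) -> (2, 7560) -> (1, 15120) -> return 15120

Answer: 15120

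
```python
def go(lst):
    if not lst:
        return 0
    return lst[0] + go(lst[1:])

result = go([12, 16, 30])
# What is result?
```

12 + 16 + 30 + 0 = 58

Answer: 58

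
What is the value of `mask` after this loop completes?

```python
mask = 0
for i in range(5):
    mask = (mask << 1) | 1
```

Build 5 consecutive 1-bits: 0b11111
`mask` takes the values: 0 → 1 → 3 → 7 → 15 → 31

Answer: 31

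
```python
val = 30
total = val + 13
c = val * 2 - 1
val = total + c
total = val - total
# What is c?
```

Trace:
`val = 30` → val = 30
`total = val + 13` → total = 43
`c = val * 2 - 1` → c = 59
`val = total + c` → val = 102
`total = val - total` → total = 59
So c = 59

Answer: 59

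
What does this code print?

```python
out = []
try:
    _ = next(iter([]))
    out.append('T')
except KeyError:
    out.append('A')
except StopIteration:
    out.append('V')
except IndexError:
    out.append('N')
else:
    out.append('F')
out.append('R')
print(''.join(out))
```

Execution trace: 'V' (except StopIteration) → 'R' (after the try/except). Output: VR

Answer: VR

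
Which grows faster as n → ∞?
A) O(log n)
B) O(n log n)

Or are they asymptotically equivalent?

O(log n) vs O(n log n): Higher order terms dominate.

Answer: B) O(n log n) grows faster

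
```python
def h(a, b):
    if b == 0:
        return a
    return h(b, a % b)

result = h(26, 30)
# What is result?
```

h(26, 30) -> h(30, 26) -> h(26, 4) -> h(4, 2) -> h(2, 0) -> 2

Answer: 2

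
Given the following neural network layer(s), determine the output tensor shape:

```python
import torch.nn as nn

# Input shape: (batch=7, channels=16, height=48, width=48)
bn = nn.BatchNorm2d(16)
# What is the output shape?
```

Input: (7, 16, 48, 48) -> Output: (7, 16, 48, 48)

Answer: (7, 16, 48, 48)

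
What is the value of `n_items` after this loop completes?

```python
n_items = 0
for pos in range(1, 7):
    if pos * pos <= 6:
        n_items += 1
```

Count numbers where pos² ≤ 6
`n_items` takes the values: 0 → 1 → 2

Answer: 2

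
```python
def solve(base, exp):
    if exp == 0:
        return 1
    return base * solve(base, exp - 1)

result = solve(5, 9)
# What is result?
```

solve(5, 9) = 5 * 5 * 5 * 5 * 5 * 5 * 5 * 5 * 5 = 1953125

Answer: 1953125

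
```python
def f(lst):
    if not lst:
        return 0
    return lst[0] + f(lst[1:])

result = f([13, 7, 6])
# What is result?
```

13 + 7 + 6 + 0 = 26

Answer: 26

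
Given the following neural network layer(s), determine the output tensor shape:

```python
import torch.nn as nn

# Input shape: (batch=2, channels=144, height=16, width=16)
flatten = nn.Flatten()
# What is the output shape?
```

Input: (2, 144, 16, 16) -> Output: (2, 36864)

Answer: (2, 36864)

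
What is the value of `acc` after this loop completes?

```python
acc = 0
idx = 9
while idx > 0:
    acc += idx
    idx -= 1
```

Sum 9 down to 1
`acc` takes the values: 0 → 9 → 17 → 24 → 30 → 35 → 39 → 42 → 44 → 45

Answer: 45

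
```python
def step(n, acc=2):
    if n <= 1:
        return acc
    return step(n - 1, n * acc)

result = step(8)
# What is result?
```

Accumulator trace (n, acc): (8, 2) -> (7, 16) -> (6, 112) -> (5, 672) -> (4, 3360) -> (3, 13440) -> (2, 40320) -> (1, 80640) -> return 80640

Answer: 80640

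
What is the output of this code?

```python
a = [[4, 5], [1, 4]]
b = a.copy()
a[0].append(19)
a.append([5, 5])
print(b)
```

Key concept: shallow copy with nested lists.
Step by step:
`a = [[4, 5], [1, 4]]` → a = [[4, 5], [1, 4]]
`b = a.copy()` → b = [[4, 5], [1, 4]]
`a[0].append(19)` → a = [[4, 5, 19], [1, 4]]; b = [[4, 5, 19], [1, 4]]
`a.append([5, 5])` → a = [[4, 5, 19], [1, 4], [5, 5]]
`print(b)` → prints [[4, 5, 19], [1, 4]]

Answer: [[4, 5, 19], [1, 4]]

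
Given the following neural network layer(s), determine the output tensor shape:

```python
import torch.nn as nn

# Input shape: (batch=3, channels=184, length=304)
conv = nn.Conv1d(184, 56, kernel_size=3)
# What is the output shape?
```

Input: (3, 184, 304) -> Output: (3, 56, 302)

Answer: (3, 56, 302)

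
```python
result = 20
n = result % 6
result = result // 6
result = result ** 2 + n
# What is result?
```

Trace:
`result = 20` → result = 20
`n = result % 6` → n = 2
`result = result // 6` → result = 3
`result = result ** 2 + n` → result = 11
So result = 11

Answer: 11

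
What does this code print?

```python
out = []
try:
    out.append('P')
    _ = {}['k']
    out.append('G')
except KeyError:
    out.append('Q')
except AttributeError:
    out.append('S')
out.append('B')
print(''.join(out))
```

Execution trace: 'P' (try body) → 'Q' (except KeyError) → 'B' (after the try/except). Output: PQB

Answer: PQB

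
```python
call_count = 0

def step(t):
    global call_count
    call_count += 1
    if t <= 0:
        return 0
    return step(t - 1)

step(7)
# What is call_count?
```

Linear recursion stepping by 1: 8 calls from t=7 down to ≤0.

Answer: 8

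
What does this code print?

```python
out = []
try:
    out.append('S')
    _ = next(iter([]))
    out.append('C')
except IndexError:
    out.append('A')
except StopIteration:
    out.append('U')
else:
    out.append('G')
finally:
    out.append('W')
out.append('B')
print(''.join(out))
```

Execution trace: 'S' (try body) → 'U' (except StopIteration) → 'W' (finally) → 'B' (after the try/except). Output: SUWB

Answer: SUWB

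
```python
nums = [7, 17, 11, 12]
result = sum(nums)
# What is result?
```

Trace:
`nums = [7, 17, 11, 12]` → nums = [7, 17, 11, 12]
`result = sum(nums)` → result = 47
So result = 47

Answer: 47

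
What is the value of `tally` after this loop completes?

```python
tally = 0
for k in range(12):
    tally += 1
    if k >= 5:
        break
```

Loop breaks when k reaches 5, tally is 6
`tally` takes the values: 0 → 1 → 2 → 3 → 4 → 5 → 6

Answer: 6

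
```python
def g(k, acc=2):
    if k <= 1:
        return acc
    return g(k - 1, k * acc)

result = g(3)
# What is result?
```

Accumulator trace (n, acc): (3, 2) -> (2, 6) -> (1, 12) -> return 12

Answer: 12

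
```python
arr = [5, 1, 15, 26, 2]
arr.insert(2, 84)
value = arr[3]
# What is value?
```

Trace:
`arr = [5, 1, 15, 26, 2]` → arr = [5, 1, 15, 26, 2]
`arr.insert(2, 84)` → arr = [5, 1, 84, 15, 26, 2]
`value = arr[3]` → value = 15
So value = 15

Answer: 15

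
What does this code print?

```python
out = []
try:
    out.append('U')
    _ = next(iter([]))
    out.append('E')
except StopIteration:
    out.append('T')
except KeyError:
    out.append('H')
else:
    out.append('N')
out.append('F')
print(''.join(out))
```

Execution trace: 'U' (try body) → 'T' (except StopIteration) → 'F' (after the try/except). Output: UTF

Answer: UTF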